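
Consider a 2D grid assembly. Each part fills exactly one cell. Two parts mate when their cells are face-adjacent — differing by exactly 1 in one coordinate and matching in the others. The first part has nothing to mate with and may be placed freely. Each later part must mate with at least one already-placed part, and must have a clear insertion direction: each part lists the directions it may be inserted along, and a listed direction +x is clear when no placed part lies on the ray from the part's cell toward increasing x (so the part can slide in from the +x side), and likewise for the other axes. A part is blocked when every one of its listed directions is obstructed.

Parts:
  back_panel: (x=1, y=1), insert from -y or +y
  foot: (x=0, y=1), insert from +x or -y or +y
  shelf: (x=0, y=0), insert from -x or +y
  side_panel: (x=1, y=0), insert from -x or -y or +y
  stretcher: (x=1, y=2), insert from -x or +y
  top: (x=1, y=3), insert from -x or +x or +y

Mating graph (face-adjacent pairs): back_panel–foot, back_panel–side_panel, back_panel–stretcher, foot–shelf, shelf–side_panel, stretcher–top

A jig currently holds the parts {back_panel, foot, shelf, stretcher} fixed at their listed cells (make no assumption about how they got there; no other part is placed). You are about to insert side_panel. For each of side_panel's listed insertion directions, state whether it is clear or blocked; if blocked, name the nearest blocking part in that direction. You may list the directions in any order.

-x: nearest on ray is shelf@(0, 0) ⇒ blocked
-y: ray from side_panel(1, 0) has no placed part ⇒ clear
+y: nearest on ray is back_panel@(1, 1) ⇒ blocked

+y: blocked by back_panel; -x: blocked by shelf; -y: clear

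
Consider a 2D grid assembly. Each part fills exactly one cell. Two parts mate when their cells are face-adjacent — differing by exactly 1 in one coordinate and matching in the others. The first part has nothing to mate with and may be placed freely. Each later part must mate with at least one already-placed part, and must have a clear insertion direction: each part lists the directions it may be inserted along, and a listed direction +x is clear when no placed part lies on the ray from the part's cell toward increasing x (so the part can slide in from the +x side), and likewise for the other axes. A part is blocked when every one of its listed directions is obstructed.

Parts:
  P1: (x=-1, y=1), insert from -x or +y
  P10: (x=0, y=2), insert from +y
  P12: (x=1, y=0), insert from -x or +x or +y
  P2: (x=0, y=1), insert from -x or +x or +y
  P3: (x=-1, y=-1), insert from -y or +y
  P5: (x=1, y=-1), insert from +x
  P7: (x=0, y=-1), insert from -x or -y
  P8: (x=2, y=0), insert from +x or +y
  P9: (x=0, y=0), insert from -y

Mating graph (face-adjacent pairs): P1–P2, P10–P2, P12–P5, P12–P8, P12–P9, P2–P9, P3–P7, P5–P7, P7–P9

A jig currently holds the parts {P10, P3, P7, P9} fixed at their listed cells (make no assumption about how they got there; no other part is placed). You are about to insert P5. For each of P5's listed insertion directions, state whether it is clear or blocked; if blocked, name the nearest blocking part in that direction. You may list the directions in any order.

+x: ray from P5(1, -1) has no placed part ⇒ clear

+x: clear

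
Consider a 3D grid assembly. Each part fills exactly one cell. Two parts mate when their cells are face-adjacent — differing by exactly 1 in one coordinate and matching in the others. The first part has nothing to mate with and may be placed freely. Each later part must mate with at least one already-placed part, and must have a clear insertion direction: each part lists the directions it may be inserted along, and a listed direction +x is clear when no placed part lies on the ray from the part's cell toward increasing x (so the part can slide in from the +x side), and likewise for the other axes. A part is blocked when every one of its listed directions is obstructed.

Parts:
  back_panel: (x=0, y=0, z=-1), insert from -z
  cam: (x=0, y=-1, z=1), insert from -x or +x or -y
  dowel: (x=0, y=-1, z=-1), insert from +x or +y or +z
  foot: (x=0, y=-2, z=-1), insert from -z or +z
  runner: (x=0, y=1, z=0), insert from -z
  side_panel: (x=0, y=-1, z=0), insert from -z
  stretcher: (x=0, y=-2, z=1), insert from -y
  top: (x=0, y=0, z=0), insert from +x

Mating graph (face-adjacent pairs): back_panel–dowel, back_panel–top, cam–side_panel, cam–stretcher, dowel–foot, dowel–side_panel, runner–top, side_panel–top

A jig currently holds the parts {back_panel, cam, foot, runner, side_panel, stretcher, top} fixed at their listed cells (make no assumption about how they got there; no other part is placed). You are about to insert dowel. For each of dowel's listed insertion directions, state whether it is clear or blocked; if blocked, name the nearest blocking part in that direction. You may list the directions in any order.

+x: clear; +y: blocked by back_panel; +z: blocked by side_panel

+x: ray from dowel(0, -1, -1) has no placed part ⇒ clear
+y: nearest on ray is back_panel@(0, 0, -1) ⇒ blocked
+z: nearest on ray is side_panel@(0, -1, 0) ⇒ blocked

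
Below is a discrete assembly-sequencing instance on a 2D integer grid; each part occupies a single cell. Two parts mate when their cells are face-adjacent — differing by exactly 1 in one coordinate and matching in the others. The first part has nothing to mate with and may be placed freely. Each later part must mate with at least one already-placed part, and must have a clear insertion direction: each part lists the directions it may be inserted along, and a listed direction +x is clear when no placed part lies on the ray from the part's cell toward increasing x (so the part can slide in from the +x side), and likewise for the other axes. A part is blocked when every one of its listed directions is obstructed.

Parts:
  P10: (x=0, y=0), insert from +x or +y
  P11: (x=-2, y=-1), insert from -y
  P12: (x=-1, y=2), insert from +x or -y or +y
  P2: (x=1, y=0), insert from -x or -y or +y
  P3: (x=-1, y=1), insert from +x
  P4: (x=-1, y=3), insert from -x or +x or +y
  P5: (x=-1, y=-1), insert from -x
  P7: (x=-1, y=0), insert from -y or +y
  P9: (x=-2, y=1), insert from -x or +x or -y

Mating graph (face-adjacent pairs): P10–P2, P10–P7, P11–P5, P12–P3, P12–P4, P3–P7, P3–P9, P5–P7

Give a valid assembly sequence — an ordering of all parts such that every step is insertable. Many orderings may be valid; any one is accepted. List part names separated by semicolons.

1. P2@(1, 0) [-x clear] — {P2}
2. P10@(0, 0) [+y clear] — {P10, P2}
3. P7@(-1, 0) [-y clear] — {P10, P2, P7}
4. P5@(-1, -1) [-x clear] — {P10, P2, P5, P7}
5. P3@(-1, 1) [+x clear] — {P10, P2, P3, P5, P7}
6. P12@(-1, 2) [+x clear] — {P10, P12, P2, P3, P5, P7}
7. P4@(-1, 3) [-x clear] — {P10, P12, P2, P3, P4, P5, P7}
8. P11@(-2, -1) [-y clear] — {P10, P11, P12, P2, P3, P4, P5, P7}
9. P9@(-2, 1) [-x clear] — {P10, P11, P12, P2, P3, P4, P5, P7, P9}

P2; P10; P7; P5; P3; P12; P4; P11; P9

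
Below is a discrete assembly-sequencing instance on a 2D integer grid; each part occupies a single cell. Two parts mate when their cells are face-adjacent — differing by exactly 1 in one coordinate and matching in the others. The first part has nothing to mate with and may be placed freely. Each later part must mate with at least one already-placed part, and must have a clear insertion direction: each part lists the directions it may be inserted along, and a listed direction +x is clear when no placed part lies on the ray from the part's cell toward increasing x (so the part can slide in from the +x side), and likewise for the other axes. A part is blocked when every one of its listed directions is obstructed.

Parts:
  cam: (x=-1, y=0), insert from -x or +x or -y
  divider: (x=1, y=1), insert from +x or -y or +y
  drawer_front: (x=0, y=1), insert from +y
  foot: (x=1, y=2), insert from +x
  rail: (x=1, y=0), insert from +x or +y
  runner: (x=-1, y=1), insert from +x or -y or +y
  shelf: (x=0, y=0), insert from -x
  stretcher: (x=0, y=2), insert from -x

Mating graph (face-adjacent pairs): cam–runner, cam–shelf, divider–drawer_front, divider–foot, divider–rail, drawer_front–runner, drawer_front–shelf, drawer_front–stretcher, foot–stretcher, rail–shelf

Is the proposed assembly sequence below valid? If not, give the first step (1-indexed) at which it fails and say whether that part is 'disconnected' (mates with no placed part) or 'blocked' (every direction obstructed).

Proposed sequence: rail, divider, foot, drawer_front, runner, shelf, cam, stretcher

1. rail@(1, 0) [+x clear] — {rail}
2. divider@(1, 1) [+x clear] — {divider, rail}
3. foot@(1, 2) [+x clear] — {divider, foot, rail}
4. drawer_front@(0, 1) [+y clear] — {divider, drawer_front, foot, rail}
5. runner@(-1, 1) [-y clear] — {divider, drawer_front, foot, rail, runner}
6. shelf@(0, 0) [-x clear] — {divider, drawer_front, foot, rail, runner, shelf}
7. cam@(-1, 0) [-x clear] — {cam, divider, drawer_front, foot, rail, runner, shelf}
8. stretcher@(0, 2) [-x clear] — {cam, divider, drawer_front, foot, rail, runner, shelf, stretcher}

Valid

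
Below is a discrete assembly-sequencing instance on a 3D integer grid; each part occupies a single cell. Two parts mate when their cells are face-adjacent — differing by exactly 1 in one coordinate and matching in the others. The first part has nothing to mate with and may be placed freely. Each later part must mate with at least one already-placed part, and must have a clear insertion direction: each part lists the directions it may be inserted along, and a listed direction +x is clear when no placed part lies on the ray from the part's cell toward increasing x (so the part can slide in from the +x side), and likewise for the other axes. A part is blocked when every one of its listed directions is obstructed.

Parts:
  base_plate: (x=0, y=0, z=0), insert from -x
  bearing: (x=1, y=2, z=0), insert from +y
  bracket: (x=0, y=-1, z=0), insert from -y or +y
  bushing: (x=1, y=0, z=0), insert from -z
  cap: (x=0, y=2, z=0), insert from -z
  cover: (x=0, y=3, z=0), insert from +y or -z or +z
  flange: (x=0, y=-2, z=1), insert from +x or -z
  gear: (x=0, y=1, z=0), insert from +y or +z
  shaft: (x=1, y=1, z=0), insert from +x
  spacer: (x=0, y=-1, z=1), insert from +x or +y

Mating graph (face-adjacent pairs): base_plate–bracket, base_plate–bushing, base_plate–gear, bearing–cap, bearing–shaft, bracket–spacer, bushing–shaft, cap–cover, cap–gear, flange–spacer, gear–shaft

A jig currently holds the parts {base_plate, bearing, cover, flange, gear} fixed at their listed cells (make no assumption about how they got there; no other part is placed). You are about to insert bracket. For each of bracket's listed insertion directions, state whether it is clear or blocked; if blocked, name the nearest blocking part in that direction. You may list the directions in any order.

-y: ray from bracket(0, -1, 0) has no placed part ⇒ clear
+y: nearest on ray is base_plate@(0, 0, 0) ⇒ blocked

+y: blocked by base_plate; -y: clear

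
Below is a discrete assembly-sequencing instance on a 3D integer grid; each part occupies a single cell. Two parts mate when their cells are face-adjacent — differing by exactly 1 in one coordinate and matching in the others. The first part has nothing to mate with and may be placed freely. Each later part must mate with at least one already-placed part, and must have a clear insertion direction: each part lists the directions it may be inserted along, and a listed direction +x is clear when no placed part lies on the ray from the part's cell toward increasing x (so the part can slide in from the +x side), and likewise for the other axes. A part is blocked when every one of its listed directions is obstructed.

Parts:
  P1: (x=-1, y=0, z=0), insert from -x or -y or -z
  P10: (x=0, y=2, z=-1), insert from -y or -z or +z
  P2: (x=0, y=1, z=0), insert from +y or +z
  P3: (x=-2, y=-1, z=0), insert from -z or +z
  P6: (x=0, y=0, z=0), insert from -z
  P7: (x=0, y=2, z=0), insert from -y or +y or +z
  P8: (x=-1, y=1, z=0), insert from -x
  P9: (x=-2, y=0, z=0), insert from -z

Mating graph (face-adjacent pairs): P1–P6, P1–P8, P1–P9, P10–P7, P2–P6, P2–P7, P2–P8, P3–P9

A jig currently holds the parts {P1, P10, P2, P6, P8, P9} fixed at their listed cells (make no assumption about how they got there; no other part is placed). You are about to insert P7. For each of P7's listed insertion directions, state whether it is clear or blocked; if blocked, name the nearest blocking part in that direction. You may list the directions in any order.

-y: nearest on ray is P2@(0, 1, 0) ⇒ blocked
+y: ray from P7(0, 2, 0) has no placed part ⇒ clear
+z: ray from P7(0, 2, 0) has no placed part ⇒ clear

+y: clear; +z: clear; -y: blocked by P2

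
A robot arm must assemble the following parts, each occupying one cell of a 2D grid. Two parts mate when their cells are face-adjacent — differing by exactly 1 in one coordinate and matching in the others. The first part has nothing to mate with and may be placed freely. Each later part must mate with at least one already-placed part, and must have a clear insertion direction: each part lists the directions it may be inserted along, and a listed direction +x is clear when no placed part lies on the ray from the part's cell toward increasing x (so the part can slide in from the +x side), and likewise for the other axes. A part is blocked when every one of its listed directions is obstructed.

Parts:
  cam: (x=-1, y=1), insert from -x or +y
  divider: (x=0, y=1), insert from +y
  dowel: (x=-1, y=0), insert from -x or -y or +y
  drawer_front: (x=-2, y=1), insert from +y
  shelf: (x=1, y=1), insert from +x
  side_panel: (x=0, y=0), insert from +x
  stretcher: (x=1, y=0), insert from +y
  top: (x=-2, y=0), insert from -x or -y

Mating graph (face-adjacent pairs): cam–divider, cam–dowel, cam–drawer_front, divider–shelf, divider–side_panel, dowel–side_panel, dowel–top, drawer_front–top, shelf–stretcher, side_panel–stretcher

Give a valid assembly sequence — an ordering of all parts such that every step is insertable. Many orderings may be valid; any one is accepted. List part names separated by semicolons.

divider; cam; drawer_front; dowel; top; side_panel; stretcher; shelf

1. divider@(0, 1) [+y clear] — {divider}
2. cam@(-1, 1) [-x clear] — {cam, divider}
3. drawer_front@(-2, 1) [+y clear] — {cam, divider, drawer_front}
4. dowel@(-1, 0) [-x clear] — {cam, divider, dowel, drawer_front}
5. top@(-2, 0) [-x clear] — {cam, divider, dowel, drawer_front, top}
6. side_panel@(0, 0) [+x clear] — {cam, divider, dowel, drawer_front, side_panel, top}
7. stretcher@(1, 0) [+y clear] — {cam, divider, dowel, drawer_front, side_panel, stretcher, top}
8. shelf@(1, 1) [+x clear] — {cam, divider, dowel, drawer_front, shelf, side_panel, stretcher, top}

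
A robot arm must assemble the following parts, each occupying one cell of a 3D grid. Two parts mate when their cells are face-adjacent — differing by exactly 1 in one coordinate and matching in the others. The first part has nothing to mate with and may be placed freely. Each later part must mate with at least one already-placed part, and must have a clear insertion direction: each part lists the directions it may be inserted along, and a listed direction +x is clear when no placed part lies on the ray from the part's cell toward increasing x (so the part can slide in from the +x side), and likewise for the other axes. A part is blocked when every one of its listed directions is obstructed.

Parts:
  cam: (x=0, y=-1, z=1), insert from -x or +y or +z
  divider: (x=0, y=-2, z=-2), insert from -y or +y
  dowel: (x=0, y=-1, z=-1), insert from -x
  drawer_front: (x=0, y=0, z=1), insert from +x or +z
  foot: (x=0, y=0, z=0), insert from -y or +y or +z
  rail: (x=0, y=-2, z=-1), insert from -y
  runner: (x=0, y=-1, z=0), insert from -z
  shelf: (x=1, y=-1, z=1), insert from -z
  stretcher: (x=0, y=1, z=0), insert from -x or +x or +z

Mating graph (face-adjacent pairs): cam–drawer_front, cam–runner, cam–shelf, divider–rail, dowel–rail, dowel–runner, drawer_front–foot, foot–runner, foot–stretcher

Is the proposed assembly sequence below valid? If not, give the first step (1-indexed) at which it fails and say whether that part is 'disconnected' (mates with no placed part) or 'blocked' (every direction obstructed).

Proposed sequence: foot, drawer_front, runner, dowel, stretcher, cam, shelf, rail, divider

1. foot@(0, 0, 0) [-y clear] — {foot}
2. drawer_front@(0, 0, 1) [+x clear] — {drawer_front, foot}
3. runner@(0, -1, 0) [-z clear] — {drawer_front, foot, runner}
4. dowel@(0, -1, -1) [-x clear] — {dowel, drawer_front, foot, runner}
5. stretcher@(0, 1, 0) [-x clear] — {dowel, drawer_front, foot, runner, stretcher}
6. cam@(0, -1, 1) [-x clear] — {cam, dowel, drawer_front, foot, runner, stretcher}
7. shelf@(1, -1, 1) [-z clear] — {cam, dowel, drawer_front, foot, runner, shelf, stretcher}
8. rail@(0, -2, -1) [-y clear] — {cam, dowel, drawer_front, foot, rail, runner, shelf, stretcher}
9. divider@(0, -2, -2) [-y clear] — {cam, divider, dowel, drawer_front, foot, rail, runner, shelf, stretcher}

Valid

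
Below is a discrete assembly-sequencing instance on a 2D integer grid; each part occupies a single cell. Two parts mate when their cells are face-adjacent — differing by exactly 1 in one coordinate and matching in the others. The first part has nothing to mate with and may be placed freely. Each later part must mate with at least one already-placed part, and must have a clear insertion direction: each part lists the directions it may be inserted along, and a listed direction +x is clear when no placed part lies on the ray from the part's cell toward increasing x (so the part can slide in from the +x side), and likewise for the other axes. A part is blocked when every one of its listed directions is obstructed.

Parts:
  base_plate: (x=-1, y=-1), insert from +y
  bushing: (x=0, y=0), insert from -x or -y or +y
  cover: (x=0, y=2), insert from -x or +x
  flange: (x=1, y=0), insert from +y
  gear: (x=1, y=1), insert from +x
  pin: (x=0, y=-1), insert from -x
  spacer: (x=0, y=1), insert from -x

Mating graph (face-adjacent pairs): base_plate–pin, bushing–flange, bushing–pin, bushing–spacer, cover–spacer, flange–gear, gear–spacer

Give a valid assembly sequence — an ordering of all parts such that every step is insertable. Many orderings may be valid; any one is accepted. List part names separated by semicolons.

flange; gear; bushing; pin; base_plate; spacer; cover

1. flange@(1, 0) [+y clear] — {flange}
2. gear@(1, 1) [+x clear] — {flange, gear}
3. bushing@(0, 0) [-x clear] — {bushing, flange, gear}
4. pin@(0, -1) [-x clear] — {bushing, flange, gear, pin}
5. base_plate@(-1, -1) [+y clear] — {base_plate, bushing, flange, gear, pin}
6. spacer@(0, 1) [-x clear] — {base_plate, bushing, flange, gear, pin, spacer}
7. cover@(0, 2) [-x clear] — {base_plate, bushing, cover, flange, gear, pin, spacer}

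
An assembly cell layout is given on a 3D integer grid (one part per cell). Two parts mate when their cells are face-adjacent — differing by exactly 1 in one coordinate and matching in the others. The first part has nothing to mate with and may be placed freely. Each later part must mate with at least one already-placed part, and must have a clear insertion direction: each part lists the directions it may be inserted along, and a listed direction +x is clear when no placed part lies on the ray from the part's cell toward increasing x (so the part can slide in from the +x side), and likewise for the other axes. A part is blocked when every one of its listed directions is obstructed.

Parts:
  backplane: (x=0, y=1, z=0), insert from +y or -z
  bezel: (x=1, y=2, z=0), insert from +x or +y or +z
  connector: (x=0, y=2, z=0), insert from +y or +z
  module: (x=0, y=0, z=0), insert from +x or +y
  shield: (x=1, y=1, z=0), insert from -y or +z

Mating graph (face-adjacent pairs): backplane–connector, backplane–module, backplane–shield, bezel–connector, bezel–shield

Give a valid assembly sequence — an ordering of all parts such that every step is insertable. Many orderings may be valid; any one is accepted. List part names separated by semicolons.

connector; bezel; shield; backplane; module

1. connector@(0, 2, 0) [+y clear] — {connector}
2. bezel@(1, 2, 0) [+x clear] — {bezel, connector}
3. shield@(1, 1, 0) [-y clear] — {bezel, connector, shield}
4. backplane@(0, 1, 0) [-z clear] — {backplane, bezel, connector, shield}
5. module@(0, 0, 0) [+x clear] — {backplane, bezel, connector, module, shield}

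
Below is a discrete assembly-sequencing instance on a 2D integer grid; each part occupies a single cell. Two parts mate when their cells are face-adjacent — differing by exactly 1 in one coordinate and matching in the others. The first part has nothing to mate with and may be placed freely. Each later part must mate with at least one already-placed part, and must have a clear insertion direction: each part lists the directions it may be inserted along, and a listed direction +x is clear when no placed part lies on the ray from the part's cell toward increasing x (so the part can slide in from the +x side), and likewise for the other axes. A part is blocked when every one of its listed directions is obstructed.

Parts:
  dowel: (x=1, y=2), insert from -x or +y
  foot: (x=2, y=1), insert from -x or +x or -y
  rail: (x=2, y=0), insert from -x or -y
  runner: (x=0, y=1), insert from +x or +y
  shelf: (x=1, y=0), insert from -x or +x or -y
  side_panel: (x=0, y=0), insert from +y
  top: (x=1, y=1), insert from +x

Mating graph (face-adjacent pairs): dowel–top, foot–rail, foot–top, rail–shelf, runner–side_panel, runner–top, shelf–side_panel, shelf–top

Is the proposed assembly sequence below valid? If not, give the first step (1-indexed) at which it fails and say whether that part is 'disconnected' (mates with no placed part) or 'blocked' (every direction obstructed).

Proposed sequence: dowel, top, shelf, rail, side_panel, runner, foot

Valid

1. dowel@(1, 2) [-x clear] — {dowel}
2. top@(1, 1) [+x clear] — {dowel, top}
3. shelf@(1, 0) [-x clear] — {dowel, shelf, top}
4. rail@(2, 0) [-y clear] — {dowel, rail, shelf, top}
5. side_panel@(0, 0) [+y clear] — {dowel, rail, shelf, side_panel, top}
6. runner@(0, 1) [+y clear] — {dowel, rail, runner, shelf, side_panel, top}
7. foot@(2, 1) [+x clear] — {dowel, foot, rail, runner, shelf, side_panel, top}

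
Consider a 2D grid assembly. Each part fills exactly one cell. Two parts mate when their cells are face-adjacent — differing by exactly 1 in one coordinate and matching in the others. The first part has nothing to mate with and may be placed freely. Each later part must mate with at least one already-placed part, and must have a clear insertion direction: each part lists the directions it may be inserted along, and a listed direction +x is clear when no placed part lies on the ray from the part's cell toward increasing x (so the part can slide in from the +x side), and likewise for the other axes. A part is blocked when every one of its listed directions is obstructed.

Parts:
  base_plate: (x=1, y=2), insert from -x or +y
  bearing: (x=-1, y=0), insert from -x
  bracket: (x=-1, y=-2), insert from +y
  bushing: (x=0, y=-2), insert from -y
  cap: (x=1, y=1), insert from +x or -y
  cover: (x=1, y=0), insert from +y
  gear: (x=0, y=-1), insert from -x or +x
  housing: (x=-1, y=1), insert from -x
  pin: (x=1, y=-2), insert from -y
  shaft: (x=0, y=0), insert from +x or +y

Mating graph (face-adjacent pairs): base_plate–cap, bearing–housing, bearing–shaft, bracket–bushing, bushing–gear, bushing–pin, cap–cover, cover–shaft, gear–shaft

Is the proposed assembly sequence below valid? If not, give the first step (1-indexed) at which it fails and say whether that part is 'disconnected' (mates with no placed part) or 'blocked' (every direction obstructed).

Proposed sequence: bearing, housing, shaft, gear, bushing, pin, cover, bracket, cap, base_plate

Invalid at step 8 (blocked)

1. bearing@(-1, 0) [-x clear] — {bearing}
2. housing@(-1, 1) [-x clear] — {bearing, housing}
3. shaft@(0, 0) [+x clear] — {bearing, housing, shaft}
4. gear@(0, -1) [-x clear] — {bearing, gear, housing, shaft}
5. bushing@(0, -2) [-y clear] — {bearing, bushing, gear, housing, shaft}
6. pin@(1, -2) [-y clear] — {bearing, bushing, gear, housing, pin, shaft}
7. cover@(1, 0) [+y clear] — {bearing, bushing, cover, gear, housing, pin, shaft}
8. bracket@(-1, -2) — +y all obstructed ⇒ blocked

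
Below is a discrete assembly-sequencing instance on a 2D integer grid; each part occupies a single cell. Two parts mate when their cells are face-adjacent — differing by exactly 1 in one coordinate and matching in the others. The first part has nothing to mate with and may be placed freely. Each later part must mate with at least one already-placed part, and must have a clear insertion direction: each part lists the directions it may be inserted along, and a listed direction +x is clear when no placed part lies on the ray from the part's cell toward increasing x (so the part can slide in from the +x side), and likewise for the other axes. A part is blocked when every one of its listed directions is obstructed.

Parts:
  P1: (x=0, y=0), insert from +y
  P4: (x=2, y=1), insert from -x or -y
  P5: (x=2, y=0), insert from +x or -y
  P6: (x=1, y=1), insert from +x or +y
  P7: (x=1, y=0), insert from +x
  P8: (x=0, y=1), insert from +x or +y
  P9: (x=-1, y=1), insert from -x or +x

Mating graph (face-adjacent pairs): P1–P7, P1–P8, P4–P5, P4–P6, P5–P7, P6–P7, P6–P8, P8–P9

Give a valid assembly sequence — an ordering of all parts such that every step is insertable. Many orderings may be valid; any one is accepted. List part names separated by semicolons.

P4; P6; P7; P5; P1; P8; P9

1. P4@(2, 1) [-x clear] — {P4}
2. P6@(1, 1) [+y clear] — {P4, P6}
3. P7@(1, 0) [+x clear] — {P4, P6, P7}
4. P5@(2, 0) [+x clear] — {P4, P5, P6, P7}
5. P1@(0, 0) [+y clear] — {P1, P4, P5, P6, P7}
6. P8@(0, 1) [+y clear] — {P1, P4, P5, P6, P7, P8}
7. P9@(-1, 1) [-x clear] — {P1, P4, P5, P6, P7, P8, P9}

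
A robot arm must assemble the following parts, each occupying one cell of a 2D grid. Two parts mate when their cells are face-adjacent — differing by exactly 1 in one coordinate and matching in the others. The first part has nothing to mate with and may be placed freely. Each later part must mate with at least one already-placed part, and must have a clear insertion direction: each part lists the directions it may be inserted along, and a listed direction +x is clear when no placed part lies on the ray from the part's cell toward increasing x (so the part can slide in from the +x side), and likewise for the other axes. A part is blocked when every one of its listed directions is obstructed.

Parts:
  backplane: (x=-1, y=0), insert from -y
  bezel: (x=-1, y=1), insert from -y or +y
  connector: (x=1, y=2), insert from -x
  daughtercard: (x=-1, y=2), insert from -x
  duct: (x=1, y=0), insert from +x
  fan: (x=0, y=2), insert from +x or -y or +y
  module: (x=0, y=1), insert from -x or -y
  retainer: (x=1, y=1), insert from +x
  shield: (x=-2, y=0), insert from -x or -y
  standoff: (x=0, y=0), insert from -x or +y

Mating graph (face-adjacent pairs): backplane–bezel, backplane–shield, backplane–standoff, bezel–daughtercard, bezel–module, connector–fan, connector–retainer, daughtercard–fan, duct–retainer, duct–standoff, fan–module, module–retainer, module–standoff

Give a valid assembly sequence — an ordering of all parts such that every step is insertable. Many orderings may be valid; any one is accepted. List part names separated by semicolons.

backplane; standoff; module; retainer; bezel; connector; fan; shield; duct; daughtercard

1. backplane@(-1, 0) [-y clear] — {backplane}
2. standoff@(0, 0) [+y clear] — {backplane, standoff}
3. module@(0, 1) [-x clear] — {backplane, module, standoff}
4. retainer@(1, 1) [+x clear] — {backplane, module, retainer, standoff}
5. bezel@(-1, 1) [+y clear] — {backplane, bezel, module, retainer, standoff}
6. connector@(1, 2) [-x clear] — {backplane, bezel, connector, module, retainer, standoff}
7. fan@(0, 2) [+y clear] — {backplane, bezel, connector, fan, module, retainer, standoff}
8. shield@(-2, 0) [-x clear] — {backplane, bezel, connector, fan, module, retainer, shield, standoff}
9. duct@(1, 0) [+x clear] — {backplane, bezel, connector, duct, fan, module, retainer, shield, standoff}
10. daughtercard@(-1, 2) [-x clear] — {backplane, bezel, connector, daughtercard, duct, fan, module, retainer, shield, standoff}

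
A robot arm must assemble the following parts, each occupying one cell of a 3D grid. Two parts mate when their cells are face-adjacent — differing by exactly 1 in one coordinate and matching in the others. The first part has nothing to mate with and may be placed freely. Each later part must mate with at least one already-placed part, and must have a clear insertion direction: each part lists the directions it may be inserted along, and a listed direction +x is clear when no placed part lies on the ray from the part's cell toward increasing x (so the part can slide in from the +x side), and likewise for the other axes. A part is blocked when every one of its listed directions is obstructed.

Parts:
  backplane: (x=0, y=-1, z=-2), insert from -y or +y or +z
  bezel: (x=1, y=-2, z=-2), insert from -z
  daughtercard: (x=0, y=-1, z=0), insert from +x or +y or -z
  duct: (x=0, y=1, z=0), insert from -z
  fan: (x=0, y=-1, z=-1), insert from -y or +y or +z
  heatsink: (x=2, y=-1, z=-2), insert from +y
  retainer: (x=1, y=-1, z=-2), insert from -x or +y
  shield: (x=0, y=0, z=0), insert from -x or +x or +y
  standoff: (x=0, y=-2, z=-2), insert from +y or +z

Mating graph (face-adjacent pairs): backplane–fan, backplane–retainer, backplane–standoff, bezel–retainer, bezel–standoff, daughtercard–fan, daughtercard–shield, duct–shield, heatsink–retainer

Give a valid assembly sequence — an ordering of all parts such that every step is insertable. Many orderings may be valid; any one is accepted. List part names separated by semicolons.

1. duct@(0, 1, 0) [-z clear] — {duct}
2. shield@(0, 0, 0) [-x clear] — {duct, shield}
3. daughtercard@(0, -1, 0) [+x clear] — {daughtercard, duct, shield}
4. fan@(0, -1, -1) [-y clear] — {daughtercard, duct, fan, shield}
5. backplane@(0, -1, -2) [-y clear] — {backplane, daughtercard, duct, fan, shield}
6. retainer@(1, -1, -2) [+y clear] — {backplane, daughtercard, duct, fan, retainer, shield}
7. heatsink@(2, -1, -2) [+y clear] — {backplane, daughtercard, duct, fan, heatsink, retainer, shield}
8. standoff@(0, -2, -2) [+z clear] — {backplane, daughtercard, duct, fan, heatsink, retainer, shield, standoff}
9. bezel@(1, -2, -2) [-z clear] — {backplane, bezel, daughtercard, duct, fan, heatsink, retainer, shield, standoff}

duct; shield; daughtercard; fan; backplane; retainer; heatsink; standoff; bezel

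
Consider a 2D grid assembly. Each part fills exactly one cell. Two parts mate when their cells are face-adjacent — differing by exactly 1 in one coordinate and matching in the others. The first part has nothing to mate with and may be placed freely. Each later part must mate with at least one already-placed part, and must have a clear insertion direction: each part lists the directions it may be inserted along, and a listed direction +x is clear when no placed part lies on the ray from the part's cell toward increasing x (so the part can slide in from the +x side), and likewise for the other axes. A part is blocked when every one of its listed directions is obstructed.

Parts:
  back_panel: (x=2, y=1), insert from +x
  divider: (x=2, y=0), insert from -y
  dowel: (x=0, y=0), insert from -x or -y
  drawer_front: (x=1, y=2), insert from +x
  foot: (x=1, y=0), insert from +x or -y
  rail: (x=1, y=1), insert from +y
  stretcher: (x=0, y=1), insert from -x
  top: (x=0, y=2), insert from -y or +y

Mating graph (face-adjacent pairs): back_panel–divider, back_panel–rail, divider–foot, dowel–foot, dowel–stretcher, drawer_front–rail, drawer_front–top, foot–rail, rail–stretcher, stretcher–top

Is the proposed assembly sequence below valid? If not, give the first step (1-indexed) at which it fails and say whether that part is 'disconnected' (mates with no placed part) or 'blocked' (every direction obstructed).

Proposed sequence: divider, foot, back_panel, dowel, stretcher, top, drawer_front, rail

Invalid at step 8 (blocked)

1. divider@(2, 0) [-y clear] — {divider}
2. foot@(1, 0) [-y clear] — {divider, foot}
3. back_panel@(2, 1) [+x clear] — {back_panel, divider, foot}
4. dowel@(0, 0) [-x clear] — {back_panel, divider, dowel, foot}
5. stretcher@(0, 1) [-x clear] — {back_panel, divider, dowel, foot, stretcher}
6. top@(0, 2) [+y clear] — {back_panel, divider, dowel, foot, stretcher, top}
7. drawer_front@(1, 2) [+x clear] — {back_panel, divider, dowel, drawer_front, foot, stretcher, top}
8. rail@(1, 1) — +y all obstructed ⇒ blocked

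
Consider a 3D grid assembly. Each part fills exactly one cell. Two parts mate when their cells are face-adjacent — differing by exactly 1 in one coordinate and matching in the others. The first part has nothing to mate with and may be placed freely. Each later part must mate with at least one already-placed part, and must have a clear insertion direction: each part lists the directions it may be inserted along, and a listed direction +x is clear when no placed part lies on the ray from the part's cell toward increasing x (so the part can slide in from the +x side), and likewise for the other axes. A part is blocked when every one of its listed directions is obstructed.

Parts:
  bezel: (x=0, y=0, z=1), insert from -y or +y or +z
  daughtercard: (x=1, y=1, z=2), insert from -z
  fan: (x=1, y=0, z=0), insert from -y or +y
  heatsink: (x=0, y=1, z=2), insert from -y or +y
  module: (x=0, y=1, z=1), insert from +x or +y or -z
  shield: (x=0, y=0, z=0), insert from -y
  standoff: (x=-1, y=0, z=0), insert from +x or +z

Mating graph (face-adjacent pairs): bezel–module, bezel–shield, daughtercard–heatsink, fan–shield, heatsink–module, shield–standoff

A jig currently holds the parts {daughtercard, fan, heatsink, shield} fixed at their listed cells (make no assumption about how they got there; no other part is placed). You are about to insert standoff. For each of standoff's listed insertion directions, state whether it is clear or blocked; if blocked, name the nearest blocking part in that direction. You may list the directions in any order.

+x: blocked by shield; +z: clear

+x: nearest on ray is shield@(0, 0, 0) ⇒ blocked
+z: ray from standoff(-1, 0, 0) has no placed part ⇒ clear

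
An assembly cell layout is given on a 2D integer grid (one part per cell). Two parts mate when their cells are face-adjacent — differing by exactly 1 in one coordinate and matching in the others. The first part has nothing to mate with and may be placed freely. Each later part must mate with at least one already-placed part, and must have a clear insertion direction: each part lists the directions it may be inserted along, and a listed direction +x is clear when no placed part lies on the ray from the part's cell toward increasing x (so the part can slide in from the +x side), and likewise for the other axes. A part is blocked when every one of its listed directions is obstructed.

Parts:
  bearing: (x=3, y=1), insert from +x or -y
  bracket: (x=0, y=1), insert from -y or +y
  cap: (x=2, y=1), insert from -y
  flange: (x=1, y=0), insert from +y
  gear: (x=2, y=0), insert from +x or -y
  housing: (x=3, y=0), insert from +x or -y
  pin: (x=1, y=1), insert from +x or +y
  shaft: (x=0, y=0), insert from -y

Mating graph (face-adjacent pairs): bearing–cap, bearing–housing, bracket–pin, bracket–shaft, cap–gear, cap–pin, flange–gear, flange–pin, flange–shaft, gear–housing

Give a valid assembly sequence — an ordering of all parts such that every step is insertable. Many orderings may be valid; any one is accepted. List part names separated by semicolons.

1. bearing@(3, 1) [+x clear] — {bearing}
2. housing@(3, 0) [+x clear] — {bearing, housing}
3. cap@(2, 1) [-y clear] — {bearing, cap, housing}
4. gear@(2, 0) [-y clear] — {bearing, cap, gear, housing}
5. flange@(1, 0) [+y clear] — {bearing, cap, flange, gear, housing}
6. shaft@(0, 0) [-y clear] — {bearing, cap, flange, gear, housing, shaft}
7. bracket@(0, 1) [+y clear] — {bearing, bracket, cap, flange, gear, housing, shaft}
8. pin@(1, 1) [+y clear] — {bearing, bracket, cap, flange, gear, housing, pin, shaft}

bearing; housing; cap; gear; flange; shaft; bracket; pin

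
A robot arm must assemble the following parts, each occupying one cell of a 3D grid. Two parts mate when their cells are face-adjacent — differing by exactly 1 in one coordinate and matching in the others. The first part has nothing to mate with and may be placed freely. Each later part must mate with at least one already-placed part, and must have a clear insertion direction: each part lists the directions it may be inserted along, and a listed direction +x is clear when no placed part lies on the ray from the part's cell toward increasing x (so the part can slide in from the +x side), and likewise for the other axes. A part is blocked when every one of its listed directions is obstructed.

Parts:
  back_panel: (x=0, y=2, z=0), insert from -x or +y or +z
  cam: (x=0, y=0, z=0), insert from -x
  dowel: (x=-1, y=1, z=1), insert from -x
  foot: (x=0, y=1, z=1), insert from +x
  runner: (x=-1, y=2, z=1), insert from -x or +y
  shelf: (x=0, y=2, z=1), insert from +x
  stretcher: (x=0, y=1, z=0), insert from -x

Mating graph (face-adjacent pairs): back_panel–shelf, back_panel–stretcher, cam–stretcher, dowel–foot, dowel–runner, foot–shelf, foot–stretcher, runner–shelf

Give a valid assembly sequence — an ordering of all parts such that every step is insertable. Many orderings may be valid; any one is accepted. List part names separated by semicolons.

cam; stretcher; foot; shelf; runner; dowel; back_panel

1. cam@(0, 0, 0) [-x clear] — {cam}
2. stretcher@(0, 1, 0) [-x clear] — {cam, stretcher}
3. foot@(0, 1, 1) [+x clear] — {cam, foot, stretcher}
4. shelf@(0, 2, 1) [+x clear] — {cam, foot, shelf, stretcher}
5. runner@(-1, 2, 1) [-x clear] — {cam, foot, runner, shelf, stretcher}
6. dowel@(-1, 1, 1) [-x clear] — {cam, dowel, foot, runner, shelf, stretcher}
7. back_panel@(0, 2, 0) [-x clear] — {back_panel, cam, dowel, foot, runner, shelf, stretcher}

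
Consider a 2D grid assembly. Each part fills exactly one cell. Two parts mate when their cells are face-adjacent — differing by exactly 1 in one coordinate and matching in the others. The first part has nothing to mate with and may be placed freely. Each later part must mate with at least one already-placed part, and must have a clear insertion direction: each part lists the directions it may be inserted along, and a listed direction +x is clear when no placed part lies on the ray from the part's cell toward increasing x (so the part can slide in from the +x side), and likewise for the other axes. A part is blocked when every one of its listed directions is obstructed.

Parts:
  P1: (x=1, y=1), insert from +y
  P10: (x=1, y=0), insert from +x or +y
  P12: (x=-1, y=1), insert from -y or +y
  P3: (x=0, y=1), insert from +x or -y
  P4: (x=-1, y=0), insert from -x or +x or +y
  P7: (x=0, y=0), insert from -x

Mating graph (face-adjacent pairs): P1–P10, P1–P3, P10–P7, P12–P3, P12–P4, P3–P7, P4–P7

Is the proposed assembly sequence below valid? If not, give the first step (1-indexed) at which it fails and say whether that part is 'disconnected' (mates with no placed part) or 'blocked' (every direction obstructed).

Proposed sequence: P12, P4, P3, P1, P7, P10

1. P12@(-1, 1) [-y clear] — {P12}
2. P4@(-1, 0) [-x clear] — {P12, P4}
3. P3@(0, 1) [+x clear] — {P12, P3, P4}
4. P1@(1, 1) [+y clear] — {P1, P12, P3, P4}
5. P7@(0, 0) — -x all obstructed ⇒ blocked

Invalid at step 5 (blocked)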